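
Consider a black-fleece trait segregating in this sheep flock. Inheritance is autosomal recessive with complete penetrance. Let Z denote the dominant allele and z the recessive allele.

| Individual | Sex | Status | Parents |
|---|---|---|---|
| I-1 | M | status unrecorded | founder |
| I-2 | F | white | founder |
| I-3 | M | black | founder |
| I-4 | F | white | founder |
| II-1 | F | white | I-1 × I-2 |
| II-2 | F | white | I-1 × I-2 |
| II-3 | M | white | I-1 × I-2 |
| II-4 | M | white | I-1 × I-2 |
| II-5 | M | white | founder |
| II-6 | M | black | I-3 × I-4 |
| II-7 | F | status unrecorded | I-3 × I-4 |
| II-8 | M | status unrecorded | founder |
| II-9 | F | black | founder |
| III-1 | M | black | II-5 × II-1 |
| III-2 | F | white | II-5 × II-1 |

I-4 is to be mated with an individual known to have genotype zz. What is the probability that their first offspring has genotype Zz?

1/2

I-4 is white so carries Z and passed z to II-6 (zz), so I-4 is Zz.
The cross gives 1/2 Zz : 1/2 zz, so P(offspring has genotype Zz) = 1/2.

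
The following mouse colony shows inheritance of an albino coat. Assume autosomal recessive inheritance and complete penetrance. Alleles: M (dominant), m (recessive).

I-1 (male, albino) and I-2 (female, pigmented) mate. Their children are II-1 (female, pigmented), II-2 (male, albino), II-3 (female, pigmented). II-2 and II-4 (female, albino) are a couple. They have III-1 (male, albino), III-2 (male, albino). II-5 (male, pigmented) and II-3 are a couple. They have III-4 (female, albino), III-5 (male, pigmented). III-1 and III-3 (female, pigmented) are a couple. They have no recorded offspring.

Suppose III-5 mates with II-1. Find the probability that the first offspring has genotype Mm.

1/2

II-5 is pigmented so carries M and passed m to III-4 (mm), so II-5 is Mm.
II-3 is pigmented so carries M and received m from I-1 (mm), so II-3 is Mm.
III-5 is a pigmented offspring of II-5 (Mm) × II-3 (Mm), whose cross gives 1/4 MM : 1/2 Mm : 1/4 mm; conditioning on being pigmented, III-5 is MM with probability 1/3, Mm with probability 2/3.
II-1 is pigmented so carries M and received m from I-1 (mm), so II-1 is Mm.
Summing over parental genotype combinations, P(offspring has genotype Mm) = 1/3·1/2 + 2/3·1/2 = 1/2.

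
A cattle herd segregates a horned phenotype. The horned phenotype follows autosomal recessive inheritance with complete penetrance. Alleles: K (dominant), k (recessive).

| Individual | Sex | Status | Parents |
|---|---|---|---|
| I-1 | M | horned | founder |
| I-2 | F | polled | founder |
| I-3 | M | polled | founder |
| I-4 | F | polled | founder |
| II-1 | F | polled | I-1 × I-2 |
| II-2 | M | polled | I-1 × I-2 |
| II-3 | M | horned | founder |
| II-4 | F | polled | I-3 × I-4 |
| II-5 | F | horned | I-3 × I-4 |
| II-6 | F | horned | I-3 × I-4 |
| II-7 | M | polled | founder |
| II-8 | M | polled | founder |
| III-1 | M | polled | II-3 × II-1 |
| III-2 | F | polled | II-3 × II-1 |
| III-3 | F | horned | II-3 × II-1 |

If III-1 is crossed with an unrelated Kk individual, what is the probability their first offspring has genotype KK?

1/4

III-1 is polled so carries K and received k from II-3 (kk), so III-1 is Kk.
The cross gives 1/4 KK : 1/2 Kk : 1/4 kk, so P(offspring has genotype KK) = 1/4.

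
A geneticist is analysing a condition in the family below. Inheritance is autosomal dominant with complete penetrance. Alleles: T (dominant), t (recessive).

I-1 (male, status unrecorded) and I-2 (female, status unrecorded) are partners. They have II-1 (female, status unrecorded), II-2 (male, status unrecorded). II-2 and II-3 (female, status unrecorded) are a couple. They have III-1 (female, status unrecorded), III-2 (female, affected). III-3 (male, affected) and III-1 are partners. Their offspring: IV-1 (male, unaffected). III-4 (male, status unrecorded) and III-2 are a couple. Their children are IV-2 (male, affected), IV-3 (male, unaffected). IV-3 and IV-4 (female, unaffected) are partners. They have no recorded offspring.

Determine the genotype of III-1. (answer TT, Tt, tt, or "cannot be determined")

cannot be determined

III-1's phenotype is unrecorded, and no parent or child forces a single allele at both positions; consistent genotype assignments exist with III-1 as Tt or tt.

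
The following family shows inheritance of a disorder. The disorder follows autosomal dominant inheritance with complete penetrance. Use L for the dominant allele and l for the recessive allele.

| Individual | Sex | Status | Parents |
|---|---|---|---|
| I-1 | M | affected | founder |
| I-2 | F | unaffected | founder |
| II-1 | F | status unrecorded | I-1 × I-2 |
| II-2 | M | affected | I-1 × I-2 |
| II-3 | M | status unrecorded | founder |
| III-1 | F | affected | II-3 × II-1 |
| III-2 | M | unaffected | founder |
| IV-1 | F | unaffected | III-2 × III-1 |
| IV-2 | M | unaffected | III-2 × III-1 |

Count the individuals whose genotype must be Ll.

Obligate heterozygotes: II-2 is affected so carries L and received l from I-2 (ll), so II-2 is Ll; III-1 is affected so carries L and passed l to IV-1 (ll), so III-1 is Ll.
Every other individual is either homozygous by phenotype or has at least one consistent homozygous assignment, so the count is 2.

2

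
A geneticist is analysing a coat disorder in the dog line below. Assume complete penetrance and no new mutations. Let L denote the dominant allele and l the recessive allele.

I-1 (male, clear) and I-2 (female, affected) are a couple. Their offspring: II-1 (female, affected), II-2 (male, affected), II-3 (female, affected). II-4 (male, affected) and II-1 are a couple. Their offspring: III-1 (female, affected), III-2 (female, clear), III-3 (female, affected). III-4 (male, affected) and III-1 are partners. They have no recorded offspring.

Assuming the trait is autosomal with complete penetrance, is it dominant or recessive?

dominant

II-4 and II-1 are both affected yet have a clear child III-2. Under a recessive model two affected parents are homozygous and every child would be affected, so the trait cannot be recessive.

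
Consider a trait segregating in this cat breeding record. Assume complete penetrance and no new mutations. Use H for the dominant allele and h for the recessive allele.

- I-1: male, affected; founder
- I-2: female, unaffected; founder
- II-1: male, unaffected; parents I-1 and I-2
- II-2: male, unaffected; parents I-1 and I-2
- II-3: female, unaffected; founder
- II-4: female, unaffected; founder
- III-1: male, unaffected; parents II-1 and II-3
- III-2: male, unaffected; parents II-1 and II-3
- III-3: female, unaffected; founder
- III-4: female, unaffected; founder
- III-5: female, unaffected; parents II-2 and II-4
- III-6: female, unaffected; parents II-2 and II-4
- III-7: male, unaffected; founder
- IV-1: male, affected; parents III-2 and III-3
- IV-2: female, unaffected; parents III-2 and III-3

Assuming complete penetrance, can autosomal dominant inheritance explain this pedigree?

Under autosomal dominant, IV-1 (affected, male) cannot arise from III-2 (unaffected) × III-3 (unaffected).

No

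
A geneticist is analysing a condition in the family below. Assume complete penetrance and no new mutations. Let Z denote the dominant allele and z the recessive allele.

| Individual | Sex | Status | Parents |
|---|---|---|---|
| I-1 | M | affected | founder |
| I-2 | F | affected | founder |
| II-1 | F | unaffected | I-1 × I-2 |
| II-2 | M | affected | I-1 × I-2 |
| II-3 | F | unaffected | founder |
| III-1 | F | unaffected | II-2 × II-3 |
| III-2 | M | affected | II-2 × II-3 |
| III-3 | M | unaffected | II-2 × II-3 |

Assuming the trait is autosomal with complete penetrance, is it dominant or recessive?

I-1 and I-2 are both affected yet have an unaffected child II-1. Under a recessive model two affected parents are homozygous and every child would be affected, so the trait cannot be recessive.

dominant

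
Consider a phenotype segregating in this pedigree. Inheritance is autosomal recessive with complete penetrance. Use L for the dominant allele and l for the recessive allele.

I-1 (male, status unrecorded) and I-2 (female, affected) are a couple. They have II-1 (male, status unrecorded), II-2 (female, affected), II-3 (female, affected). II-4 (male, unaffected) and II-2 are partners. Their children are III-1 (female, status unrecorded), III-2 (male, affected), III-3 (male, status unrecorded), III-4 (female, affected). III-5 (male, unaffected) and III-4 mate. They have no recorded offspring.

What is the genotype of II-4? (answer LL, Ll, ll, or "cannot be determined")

From phenotype alone, II-4 is LL or Ll.
II-4 is unaffected so carries L and passed l to III-2 (ll), so II-4 is Ll.

Ll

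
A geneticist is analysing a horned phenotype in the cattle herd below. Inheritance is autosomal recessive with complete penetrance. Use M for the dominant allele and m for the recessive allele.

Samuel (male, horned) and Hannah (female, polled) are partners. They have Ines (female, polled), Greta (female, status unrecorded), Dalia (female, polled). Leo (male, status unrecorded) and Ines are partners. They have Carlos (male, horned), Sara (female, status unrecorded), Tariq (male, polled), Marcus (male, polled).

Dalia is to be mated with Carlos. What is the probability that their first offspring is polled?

1/2

Dalia is polled so carries M and received m from Samuel (mm), so Dalia is Mm.
Carlos is horned, so Carlos is mm.
The cross gives 1/2 Mm : 1/2 mm, so P(offspring is polled) = 1/2.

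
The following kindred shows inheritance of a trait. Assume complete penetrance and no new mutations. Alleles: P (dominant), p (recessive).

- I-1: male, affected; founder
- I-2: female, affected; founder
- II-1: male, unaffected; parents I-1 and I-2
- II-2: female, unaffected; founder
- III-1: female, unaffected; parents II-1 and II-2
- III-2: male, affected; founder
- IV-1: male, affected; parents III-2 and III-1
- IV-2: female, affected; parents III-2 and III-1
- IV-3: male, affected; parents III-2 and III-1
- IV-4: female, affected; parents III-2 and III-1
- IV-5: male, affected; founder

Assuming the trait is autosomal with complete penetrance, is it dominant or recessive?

dominant

I-1 and I-2 are both affected yet have an unaffected child II-1. Under a recessive model two affected parents are homozygous and every child would be affected, so the trait cannot be recessive.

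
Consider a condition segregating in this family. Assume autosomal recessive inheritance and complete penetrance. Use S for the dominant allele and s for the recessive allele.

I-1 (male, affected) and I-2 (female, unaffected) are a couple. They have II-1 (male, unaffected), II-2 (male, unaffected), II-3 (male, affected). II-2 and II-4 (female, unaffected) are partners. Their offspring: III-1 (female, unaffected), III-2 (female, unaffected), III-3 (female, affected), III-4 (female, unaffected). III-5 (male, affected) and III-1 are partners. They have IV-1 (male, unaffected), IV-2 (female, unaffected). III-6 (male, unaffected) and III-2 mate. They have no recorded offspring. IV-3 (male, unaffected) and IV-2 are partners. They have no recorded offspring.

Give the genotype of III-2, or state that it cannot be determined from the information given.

III-2's phenotype allows SS or Ss, and no parent or child forces a single allele at both positions; consistent genotype assignments exist with III-2 as SS or Ss.

cannot be determined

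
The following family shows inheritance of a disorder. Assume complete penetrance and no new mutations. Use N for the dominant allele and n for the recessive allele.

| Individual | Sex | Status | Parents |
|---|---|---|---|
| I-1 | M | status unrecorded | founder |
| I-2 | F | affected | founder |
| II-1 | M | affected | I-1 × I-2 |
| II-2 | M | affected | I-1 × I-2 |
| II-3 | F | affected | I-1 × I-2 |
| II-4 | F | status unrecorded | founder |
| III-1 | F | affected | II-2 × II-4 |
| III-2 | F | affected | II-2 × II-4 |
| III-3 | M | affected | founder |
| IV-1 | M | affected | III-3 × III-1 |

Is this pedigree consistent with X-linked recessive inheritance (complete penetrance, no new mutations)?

Yes

A consistent assignment under X-linked recessive exists: I-1 X^n Y, I-2 X^n X^n, II-1 X^n Y, II-2 X^n Y, II-3 X^n X^n, II-4 X^N X^n, III-1 X^n X^n, III-2 X^n X^n, III-3 X^n Y, IV-1 X^n Y.
In this assignment every recorded phenotype matches its genotype and every non-founder's genotype is obtainable from its parents' genotypes, so the pedigree is consistent.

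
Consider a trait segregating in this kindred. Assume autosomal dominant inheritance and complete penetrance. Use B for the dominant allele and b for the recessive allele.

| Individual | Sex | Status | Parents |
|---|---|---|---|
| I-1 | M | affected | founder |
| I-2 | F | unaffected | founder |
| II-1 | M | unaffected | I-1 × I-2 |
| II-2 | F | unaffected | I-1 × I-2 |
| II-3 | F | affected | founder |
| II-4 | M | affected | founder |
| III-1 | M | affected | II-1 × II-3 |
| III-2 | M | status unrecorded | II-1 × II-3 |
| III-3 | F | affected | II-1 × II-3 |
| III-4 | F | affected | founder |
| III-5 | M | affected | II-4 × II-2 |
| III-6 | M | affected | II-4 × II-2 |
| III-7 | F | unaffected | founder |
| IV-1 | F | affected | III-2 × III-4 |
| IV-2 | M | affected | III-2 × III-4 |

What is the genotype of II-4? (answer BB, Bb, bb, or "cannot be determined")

II-4's phenotype allows BB or Bb, and no parent or child forces a single allele at both positions; consistent genotype assignments exist with II-4 as BB or Bb.

cannot be determined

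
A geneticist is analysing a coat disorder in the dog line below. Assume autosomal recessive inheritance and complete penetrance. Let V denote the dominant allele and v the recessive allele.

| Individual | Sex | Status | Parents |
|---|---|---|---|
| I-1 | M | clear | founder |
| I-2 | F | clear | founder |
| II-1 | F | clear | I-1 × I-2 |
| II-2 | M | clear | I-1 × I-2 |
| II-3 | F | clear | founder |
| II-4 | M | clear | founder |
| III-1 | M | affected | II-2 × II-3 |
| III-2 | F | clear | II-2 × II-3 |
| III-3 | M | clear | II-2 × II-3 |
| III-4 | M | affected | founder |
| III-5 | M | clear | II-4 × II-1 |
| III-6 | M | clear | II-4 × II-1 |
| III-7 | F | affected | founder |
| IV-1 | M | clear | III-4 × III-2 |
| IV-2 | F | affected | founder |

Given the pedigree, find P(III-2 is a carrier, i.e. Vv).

II-2 is clear so carries V and passed v to III-1 (vv), so II-2 is Vv.
II-3 is clear so carries V and passed v to III-1 (vv), so II-3 is Vv.
Their cross gives offspring ratios 1/4 VV : 1/2 Vv : 1/4 vv. Conditioning on III-2 being clear, P(Vv) = 1/2 / 3/4 = 2/3 before taking III-2's own offspring into account.
III-4 is affected, so III-4 is vv.
Now use III-2's offspring. Probability of each recorded status — clear son IV-1: 1/2 if III-2 is Vv, 1 if VV.
Bayes: P(Vv) = 2/3·1/2 / (2/3·1/2 + 1/3·1) = 1/2.

1/2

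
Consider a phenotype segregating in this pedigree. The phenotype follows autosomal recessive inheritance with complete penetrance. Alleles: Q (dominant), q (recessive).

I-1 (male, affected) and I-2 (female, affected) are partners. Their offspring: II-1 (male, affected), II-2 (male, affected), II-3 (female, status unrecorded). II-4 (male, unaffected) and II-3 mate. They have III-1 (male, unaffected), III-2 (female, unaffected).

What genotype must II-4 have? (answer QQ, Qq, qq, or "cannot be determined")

cannot be determined

II-4's phenotype allows QQ or Qq, and no parent or child forces a single allele at both positions; consistent genotype assignments exist with II-4 as QQ or Qq.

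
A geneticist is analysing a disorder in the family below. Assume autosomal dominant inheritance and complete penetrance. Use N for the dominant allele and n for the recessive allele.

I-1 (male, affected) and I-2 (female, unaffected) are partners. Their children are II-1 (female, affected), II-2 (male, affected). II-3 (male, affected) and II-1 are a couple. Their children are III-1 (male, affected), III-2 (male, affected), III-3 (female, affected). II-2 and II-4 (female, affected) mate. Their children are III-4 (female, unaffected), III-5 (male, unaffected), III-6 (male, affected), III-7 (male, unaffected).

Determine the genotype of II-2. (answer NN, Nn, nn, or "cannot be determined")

From phenotype alone, II-2 is NN or Nn.
II-2 is affected so carries N and received n from I-2 (nn), so II-2 is Nn.

Nn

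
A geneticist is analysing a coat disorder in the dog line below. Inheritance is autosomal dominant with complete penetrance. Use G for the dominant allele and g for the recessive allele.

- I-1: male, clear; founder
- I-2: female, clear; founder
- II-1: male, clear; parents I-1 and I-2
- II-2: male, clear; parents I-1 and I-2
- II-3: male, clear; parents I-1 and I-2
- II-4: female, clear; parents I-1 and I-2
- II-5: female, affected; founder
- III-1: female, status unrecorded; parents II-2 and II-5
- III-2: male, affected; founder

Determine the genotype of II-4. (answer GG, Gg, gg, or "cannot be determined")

II-4 is clear, so II-4 is gg.

gg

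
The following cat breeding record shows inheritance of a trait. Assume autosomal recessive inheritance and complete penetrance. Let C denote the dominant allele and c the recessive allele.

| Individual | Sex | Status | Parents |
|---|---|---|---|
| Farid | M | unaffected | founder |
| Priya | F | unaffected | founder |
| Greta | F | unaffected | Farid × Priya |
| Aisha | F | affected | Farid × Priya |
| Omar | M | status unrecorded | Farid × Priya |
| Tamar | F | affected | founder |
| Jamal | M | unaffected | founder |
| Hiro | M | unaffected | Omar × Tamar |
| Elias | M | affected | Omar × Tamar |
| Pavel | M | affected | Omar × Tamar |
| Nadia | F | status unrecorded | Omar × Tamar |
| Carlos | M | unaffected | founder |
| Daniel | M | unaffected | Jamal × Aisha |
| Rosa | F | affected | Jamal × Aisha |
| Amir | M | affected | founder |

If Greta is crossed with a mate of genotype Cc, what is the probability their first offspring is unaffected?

Farid is unaffected so carries C and passed c to Aisha (cc), so Farid is Cc.
Priya is unaffected so carries C and passed c to Aisha (cc), so Priya is Cc.
Greta is an unaffected offspring of Farid (Cc) × Priya (Cc), whose cross gives 1/4 CC : 1/2 Cc : 1/4 cc; conditioning on being unaffected, Greta is CC with probability 1/3, Cc with probability 2/3.
Summing over parental genotype combinations, P(offspring is unaffected) = 1/3·1 + 2/3·3/4 = 5/6.

5/6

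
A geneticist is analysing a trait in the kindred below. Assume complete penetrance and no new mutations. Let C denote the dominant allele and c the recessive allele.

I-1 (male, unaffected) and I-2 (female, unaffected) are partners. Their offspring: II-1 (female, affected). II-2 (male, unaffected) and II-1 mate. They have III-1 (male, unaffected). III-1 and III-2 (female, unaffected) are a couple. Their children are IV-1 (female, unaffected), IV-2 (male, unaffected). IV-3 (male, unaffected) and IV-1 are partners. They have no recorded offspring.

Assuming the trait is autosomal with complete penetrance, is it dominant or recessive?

recessive

I-1 and I-2 are both unaffected yet have an affected child II-1. Under dominance, an affected child requires at least one affected parent, so the trait cannot be dominant.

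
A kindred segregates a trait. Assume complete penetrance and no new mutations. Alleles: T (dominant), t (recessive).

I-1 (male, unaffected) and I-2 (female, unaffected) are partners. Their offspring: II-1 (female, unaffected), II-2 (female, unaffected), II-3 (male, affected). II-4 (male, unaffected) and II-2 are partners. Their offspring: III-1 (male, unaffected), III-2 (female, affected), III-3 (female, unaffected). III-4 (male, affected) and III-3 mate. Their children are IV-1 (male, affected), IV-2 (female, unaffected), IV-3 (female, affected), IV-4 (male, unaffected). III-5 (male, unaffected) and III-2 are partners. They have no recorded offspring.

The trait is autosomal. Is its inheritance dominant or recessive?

I-1 and I-2 are both unaffected yet have an affected child II-3. Under dominance, an affected child requires at least one affected parent, so the trait cannot be dominant.

recessive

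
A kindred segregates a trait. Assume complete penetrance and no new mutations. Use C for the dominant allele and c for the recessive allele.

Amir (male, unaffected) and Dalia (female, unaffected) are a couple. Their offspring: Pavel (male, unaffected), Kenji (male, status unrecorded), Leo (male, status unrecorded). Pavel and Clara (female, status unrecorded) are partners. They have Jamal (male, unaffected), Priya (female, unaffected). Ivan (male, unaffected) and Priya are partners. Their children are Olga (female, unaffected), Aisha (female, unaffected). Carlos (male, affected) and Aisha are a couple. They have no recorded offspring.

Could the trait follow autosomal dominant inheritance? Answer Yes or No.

Yes

A consistent assignment under autosomal dominant exists: Amir cc, Dalia cc, Pavel cc, Kenji cc, Leo cc, Clara Cc, Jamal cc, Priya cc, Ivan cc, Olga cc, Aisha cc, Carlos CC.
In this assignment every recorded phenotype matches its genotype and every non-founder's genotype is obtainable from its parents' genotypes, so the pedigree is consistent.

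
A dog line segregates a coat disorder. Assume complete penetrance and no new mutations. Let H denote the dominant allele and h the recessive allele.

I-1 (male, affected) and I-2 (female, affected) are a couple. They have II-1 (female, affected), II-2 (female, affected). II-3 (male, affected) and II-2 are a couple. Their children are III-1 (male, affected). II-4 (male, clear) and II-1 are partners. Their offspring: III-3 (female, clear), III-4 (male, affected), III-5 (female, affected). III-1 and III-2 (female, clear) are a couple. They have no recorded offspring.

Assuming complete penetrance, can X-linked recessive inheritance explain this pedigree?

No

Under X-linked recessive, III-5 (affected, female) cannot arise from II-4 (clear) × II-1 (affected).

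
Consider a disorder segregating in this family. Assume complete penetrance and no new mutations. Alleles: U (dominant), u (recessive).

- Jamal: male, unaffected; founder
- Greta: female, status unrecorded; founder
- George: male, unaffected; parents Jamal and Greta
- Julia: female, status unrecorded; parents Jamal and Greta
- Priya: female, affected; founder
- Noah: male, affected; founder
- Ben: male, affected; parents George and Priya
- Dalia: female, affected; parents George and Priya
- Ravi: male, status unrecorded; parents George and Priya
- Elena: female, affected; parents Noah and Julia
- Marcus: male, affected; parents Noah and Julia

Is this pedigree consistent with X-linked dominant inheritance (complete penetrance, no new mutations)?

Yes

A consistent assignment under X-linked dominant exists: Jamal X^u Y, Greta X^U X^u, George X^u Y, Julia X^U X^u, Priya X^U X^U, Noah X^U Y, Ben X^U Y, Dalia X^U X^u, Ravi X^U Y, Elena X^U X^U, Marcus X^U Y.
In this assignment every recorded phenotype matches its genotype and every non-founder's genotype is obtainable from its parents' genotypes, so the pedigree is consistent.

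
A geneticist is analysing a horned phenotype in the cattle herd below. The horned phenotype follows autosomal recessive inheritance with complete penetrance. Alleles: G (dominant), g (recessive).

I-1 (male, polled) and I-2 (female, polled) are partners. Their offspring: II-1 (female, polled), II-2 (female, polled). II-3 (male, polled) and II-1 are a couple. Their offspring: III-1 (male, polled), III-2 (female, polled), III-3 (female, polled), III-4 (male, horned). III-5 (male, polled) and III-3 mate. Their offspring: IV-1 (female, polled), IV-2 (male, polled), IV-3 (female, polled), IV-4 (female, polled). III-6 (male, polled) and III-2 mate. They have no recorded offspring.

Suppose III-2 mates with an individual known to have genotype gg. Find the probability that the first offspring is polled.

2/3

II-3 is polled so carries G and passed g to III-4 (gg), so II-3 is Gg.
II-1 is polled so carries G and passed g to III-4 (gg), so II-1 is Gg.
III-2 is a polled offspring of II-3 (Gg) × II-1 (Gg), whose cross gives 1/4 GG : 1/2 Gg : 1/4 gg; conditioning on being polled, III-2 is GG with probability 1/3, Gg with probability 2/3.
Summing over parental genotype combinations, P(offspring is polled) = 1/3·1 + 2/3·1/2 = 2/3.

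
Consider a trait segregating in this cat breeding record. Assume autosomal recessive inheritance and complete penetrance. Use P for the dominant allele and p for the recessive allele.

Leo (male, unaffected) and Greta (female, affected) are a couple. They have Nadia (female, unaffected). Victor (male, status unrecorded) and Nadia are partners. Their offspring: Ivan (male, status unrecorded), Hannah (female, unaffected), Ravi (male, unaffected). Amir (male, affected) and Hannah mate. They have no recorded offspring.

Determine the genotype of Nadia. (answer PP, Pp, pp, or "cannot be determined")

From phenotype alone, Nadia is PP or Pp.
Nadia is unaffected so carries P and received p from Greta (pp), so Nadia is Pp.

Pp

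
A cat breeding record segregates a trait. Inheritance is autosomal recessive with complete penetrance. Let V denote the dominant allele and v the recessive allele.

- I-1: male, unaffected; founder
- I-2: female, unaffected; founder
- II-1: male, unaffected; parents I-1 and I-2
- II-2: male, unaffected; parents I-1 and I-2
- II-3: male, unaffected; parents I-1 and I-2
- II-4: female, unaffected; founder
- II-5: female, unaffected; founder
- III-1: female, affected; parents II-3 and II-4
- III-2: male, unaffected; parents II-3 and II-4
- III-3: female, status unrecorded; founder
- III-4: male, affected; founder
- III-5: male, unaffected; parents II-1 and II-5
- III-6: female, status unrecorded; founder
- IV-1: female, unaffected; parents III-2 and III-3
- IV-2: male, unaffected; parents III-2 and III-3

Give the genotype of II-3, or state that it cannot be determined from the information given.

Vv

From phenotype alone, II-3 is VV or Vv.
II-3 is unaffected so carries V and passed v to III-1 (vv), so II-3 is Vv.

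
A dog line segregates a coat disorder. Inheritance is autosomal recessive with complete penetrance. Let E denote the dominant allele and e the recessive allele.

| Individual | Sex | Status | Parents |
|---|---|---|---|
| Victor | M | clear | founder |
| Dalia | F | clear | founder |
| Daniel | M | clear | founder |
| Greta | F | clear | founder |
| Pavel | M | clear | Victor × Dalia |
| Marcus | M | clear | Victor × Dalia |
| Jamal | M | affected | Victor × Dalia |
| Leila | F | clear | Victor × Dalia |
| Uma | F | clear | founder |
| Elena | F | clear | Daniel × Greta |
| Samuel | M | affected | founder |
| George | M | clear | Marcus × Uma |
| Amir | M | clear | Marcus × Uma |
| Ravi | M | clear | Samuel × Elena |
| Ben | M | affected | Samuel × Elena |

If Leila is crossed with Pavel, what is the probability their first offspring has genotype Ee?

Victor is clear so carries E and passed e to Jamal (ee), so Victor is Ee.
Dalia is clear so carries E and passed e to Jamal (ee), so Dalia is Ee.
Leila is a clear offspring of Victor (Ee) × Dalia (Ee), whose cross gives 1/4 EE : 1/2 Ee : 1/4 ee; conditioning on being clear, Leila is EE with probability 1/3, Ee with probability 2/3.
Pavel is a clear offspring of Victor (Ee) × Dalia (Ee), whose cross gives 1/4 EE : 1/2 Ee : 1/4 ee; conditioning on being clear, Pavel is EE with probability 1/3, Ee with probability 2/3.
Summing over parental genotype combinations, P(offspring has genotype Ee) = 2/9·1/2 + 2/9·1/2 + 4/9·1/2 = 4/9.

4/9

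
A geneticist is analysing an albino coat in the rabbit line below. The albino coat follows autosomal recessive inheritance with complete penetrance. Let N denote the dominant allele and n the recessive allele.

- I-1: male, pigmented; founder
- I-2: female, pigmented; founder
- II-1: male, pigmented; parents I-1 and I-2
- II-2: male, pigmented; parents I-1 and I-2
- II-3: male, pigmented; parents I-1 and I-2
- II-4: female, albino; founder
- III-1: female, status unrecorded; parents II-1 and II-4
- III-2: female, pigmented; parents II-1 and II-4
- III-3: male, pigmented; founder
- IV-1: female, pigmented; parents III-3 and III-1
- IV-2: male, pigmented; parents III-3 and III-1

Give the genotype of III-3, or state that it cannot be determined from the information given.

cannot be determined

III-3's phenotype allows NN or Nn, and no parent or child forces a single allele at both positions; consistent genotype assignments exist with III-3 as NN or Nn.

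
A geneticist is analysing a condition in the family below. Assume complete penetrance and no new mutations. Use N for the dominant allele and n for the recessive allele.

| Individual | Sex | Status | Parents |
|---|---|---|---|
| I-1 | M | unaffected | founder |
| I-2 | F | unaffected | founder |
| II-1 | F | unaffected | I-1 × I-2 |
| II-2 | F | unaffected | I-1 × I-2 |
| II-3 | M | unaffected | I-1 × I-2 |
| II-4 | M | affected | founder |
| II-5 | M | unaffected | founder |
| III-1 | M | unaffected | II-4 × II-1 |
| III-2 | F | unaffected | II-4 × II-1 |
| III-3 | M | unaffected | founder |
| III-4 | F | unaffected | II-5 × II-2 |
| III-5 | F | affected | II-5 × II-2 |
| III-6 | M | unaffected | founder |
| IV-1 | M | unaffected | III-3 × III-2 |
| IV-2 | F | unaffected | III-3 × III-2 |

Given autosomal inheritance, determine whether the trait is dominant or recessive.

II-5 and II-2 are both unaffected yet have an affected child III-5. Under dominance, an affected child requires at least one affected parent, so the trait cannot be dominant.

recessive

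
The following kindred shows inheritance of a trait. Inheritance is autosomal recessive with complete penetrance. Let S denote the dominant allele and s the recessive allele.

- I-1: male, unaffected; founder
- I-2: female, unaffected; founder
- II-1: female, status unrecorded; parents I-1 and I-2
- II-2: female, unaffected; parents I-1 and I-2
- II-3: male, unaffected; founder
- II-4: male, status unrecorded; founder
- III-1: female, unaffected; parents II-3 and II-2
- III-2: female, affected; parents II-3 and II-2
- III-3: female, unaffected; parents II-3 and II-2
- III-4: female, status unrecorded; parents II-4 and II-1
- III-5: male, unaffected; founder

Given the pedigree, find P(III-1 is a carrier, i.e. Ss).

2/3

II-3 is unaffected so carries S and passed s to III-2 (ss), so II-3 is Ss.
II-2 is unaffected so carries S and passed s to III-2 (ss), so II-2 is Ss.
Their cross gives offspring ratios 1/4 SS : 1/2 Ss : 1/4 ss. Conditioning on III-1 being unaffected, P(Ss) = 1/2 / 3/4 = 2/3.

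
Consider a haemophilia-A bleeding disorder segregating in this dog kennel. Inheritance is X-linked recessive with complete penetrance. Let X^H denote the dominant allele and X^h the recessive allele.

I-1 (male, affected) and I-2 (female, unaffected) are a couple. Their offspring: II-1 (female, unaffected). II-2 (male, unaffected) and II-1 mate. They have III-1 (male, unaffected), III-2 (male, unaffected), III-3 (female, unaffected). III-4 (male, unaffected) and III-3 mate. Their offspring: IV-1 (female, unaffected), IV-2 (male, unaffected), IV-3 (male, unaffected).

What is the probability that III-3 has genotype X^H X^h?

II-2 is unaffected, so II-2 is X^H Y.
II-1 is unaffected so carries H and received h from I-1 (X^h Y), so II-1 is X^H X^h.
Their cross gives offspring ratios 1/2 X^H X^H : 1/2 X^H X^h. Conditioning on III-3 being unaffected, P(X^H X^h) = 1/2 / 1 = 1/2 before taking III-3's own offspring into account.
III-4 is unaffected, so III-4 is X^H Y.
Now use III-3's offspring. Probability of each recorded status — unaffected son IV-2: 1/2 if III-3 is X^H X^h, 1 if X^H X^H; unaffected son IV-3: 1/2 if III-3 is X^H X^h, 1 if X^H X^H. (IV-1: equally likely either way, so uninformative.)
Bayes: P(X^H X^h) = 1/2·1/4 / (1/2·1/4 + 1/2·1) = 1/5.

1/5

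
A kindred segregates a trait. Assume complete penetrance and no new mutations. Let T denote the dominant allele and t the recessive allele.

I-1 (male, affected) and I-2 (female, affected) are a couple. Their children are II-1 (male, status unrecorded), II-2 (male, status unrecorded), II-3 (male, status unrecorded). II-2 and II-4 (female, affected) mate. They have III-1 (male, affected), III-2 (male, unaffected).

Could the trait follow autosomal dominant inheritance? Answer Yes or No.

A consistent assignment under autosomal dominant exists: I-1 TT, I-2 Tt, II-1 TT, II-2 Tt, II-3 TT, II-4 Tt, III-1 TT, III-2 tt.
In this assignment every recorded phenotype matches its genotype and every non-founder's genotype is obtainable from its parents' genotypes, so the pedigree is consistent.

Yes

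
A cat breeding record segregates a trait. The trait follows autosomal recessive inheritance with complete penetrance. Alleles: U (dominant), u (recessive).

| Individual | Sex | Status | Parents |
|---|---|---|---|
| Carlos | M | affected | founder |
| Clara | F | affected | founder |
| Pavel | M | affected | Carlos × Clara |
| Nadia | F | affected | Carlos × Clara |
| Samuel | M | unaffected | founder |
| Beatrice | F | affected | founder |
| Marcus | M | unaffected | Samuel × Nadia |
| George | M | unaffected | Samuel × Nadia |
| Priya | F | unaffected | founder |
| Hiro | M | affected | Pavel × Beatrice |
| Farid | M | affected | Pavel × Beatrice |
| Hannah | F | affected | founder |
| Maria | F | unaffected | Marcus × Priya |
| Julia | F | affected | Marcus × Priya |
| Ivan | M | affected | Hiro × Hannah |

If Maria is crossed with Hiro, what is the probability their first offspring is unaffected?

Marcus is unaffected so carries U and received u from Nadia (uu), so Marcus is Uu.
Priya is unaffected so carries U and passed u to Julia (uu), so Priya is Uu.
Maria is an unaffected offspring of Marcus (Uu) × Priya (Uu), whose cross gives 1/4 UU : 1/2 Uu : 1/4 uu; conditioning on being unaffected, Maria is UU with probability 1/3, Uu with probability 2/3.
Hiro is affected, so Hiro is uu.
Summing over parental genotype combinations, P(offspring is unaffected) = 1/3·1 + 2/3·1/2 = 2/3.

2/3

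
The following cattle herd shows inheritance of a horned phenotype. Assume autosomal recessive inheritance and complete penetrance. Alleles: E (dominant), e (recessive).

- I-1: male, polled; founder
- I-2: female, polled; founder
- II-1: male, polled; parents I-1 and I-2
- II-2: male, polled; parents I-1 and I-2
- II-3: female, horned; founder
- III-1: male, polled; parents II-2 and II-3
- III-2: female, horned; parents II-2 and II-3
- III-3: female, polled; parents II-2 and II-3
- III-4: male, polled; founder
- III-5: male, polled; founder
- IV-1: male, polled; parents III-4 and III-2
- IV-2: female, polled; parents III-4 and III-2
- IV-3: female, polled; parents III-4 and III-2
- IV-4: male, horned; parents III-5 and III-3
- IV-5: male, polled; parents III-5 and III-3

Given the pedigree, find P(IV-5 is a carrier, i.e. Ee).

III-5 is polled so carries E and passed e to IV-4 (ee), so III-5 is Ee.
III-3 is polled so carries E and received e from II-3 (ee), so III-3 is Ee.
Their cross gives offspring ratios 1/4 EE : 1/2 Ee : 1/4 ee. Conditioning on IV-5 being polled, P(Ee) = 1/2 / 3/4 = 2/3.

2/3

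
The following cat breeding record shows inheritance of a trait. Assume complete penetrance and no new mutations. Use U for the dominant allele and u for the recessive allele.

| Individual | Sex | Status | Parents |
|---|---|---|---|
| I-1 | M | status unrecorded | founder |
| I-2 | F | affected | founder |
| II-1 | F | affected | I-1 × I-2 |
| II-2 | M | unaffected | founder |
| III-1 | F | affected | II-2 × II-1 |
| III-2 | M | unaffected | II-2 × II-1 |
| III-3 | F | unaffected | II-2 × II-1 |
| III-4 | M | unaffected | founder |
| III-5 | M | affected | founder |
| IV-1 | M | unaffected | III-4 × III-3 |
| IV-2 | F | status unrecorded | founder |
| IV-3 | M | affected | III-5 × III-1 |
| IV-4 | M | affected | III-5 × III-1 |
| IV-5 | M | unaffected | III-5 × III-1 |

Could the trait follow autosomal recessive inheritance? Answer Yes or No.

No

Under autosomal recessive, IV-5 (unaffected, male) cannot arise from III-5 (affected) × III-1 (affected).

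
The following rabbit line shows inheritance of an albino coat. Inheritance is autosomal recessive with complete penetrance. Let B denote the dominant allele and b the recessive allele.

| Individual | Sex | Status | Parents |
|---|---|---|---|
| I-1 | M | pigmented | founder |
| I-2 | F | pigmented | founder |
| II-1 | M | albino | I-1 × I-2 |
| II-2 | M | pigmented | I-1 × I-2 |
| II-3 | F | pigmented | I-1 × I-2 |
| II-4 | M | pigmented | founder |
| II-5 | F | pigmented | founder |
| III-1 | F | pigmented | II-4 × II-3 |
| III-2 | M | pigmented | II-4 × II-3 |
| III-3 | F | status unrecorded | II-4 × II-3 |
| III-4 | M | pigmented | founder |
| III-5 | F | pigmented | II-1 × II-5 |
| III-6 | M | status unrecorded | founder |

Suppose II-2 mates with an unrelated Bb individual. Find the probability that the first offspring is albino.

I-1 is pigmented so carries B and passed b to II-1 (bb), so I-1 is Bb.
I-2 is pigmented so carries B and passed b to II-1 (bb), so I-2 is Bb.
II-2 is a pigmented offspring of I-1 (Bb) × I-2 (Bb), whose cross gives 1/4 BB : 1/2 Bb : 1/4 bb; conditioning on being pigmented, II-2 is BB with probability 1/3, Bb with probability 2/3.
Summing over parental genotype combinations, P(offspring is albino) = 2/3·1/4 = 1/6.

1/6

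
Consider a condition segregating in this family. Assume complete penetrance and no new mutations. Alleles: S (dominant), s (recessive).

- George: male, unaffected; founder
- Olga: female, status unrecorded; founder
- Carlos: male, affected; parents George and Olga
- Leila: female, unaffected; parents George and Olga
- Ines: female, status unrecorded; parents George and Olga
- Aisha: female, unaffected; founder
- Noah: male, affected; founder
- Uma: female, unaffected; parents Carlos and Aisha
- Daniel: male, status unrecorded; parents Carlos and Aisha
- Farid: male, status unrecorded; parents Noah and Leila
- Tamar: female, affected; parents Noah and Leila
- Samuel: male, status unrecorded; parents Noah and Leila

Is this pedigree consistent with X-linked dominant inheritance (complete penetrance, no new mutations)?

Under X-linked dominant, Uma (unaffected, female) cannot arise from Carlos (affected) × Aisha (unaffected).

No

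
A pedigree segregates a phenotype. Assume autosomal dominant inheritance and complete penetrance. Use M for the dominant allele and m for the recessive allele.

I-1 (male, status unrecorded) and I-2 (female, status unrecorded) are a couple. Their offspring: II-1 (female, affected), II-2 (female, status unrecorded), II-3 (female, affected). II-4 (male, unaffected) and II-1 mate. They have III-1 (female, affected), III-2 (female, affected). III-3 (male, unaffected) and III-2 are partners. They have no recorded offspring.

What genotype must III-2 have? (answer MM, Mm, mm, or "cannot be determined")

Mm

From phenotype alone, III-2 is MM or Mm.
III-2 is affected so carries M and received m from II-4 (mm), so III-2 is Mm.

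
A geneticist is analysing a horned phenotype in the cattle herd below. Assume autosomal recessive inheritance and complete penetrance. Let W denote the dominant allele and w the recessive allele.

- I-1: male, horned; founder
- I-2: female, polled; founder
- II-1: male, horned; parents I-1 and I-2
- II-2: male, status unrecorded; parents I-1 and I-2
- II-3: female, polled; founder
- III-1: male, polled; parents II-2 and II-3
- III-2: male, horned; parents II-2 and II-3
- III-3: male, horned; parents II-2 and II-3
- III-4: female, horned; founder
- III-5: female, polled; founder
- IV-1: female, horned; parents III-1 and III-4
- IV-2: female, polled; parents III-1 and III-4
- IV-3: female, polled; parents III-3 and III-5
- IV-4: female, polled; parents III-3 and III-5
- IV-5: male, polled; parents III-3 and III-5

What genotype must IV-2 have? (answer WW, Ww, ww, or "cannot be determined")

Ww

From phenotype alone, IV-2 is WW or Ww.
IV-2 is polled so carries W and received w from III-4 (ww), so IV-2 is Ww.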